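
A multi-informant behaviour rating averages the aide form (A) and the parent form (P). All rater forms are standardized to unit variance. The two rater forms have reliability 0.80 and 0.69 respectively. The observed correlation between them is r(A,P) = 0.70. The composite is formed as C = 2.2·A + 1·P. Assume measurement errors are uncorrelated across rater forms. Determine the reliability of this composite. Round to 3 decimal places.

Var(C) = 2.2² + 1 + 2·[2.2·0.70] = 5.84 + 3.08 = 8.92.
With uncorrelated errors the cross-covariances are all true-score covariance, so they carry over unchanged; only the diagonal terms shrink to ρᵢσᵢ².
True-score variance = [2.2²·0.80 + 0.69] + 3.08 = 4.562 + 3.08 = 7.642.
Reliability = 7.642 / 8.92 = 0.857.

0.857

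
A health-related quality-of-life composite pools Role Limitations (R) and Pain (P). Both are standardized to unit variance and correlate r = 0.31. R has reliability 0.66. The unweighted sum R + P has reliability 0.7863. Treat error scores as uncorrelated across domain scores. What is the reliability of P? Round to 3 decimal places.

0.780

Var(R+P) = 2 + 2·0.31 = 2.620.
True-score variance = ρ_R + ρ_P + 2·0.31, so 0.7863 = (0.66 + ρ_P + 0.62) / 2.620.
ρ_P = 0.7863·2.620 − 0.66 − 0.62 = 0.780.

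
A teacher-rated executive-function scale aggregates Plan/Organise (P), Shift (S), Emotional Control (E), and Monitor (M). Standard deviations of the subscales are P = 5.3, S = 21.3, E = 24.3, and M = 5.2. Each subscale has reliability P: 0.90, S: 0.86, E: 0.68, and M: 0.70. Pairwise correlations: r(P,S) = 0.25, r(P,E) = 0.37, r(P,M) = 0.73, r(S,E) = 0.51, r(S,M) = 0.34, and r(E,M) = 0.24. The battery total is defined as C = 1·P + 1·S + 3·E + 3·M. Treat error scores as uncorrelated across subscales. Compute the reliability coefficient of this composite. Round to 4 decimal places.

Var(C) = 5.3² + 21.3² + 3²·24.3² + 3²·5.2² + 2·[5.3·21.3·0.25 + 3·5.3·24.3·0.37 + 3·5.3·5.2·0.73 + 3·21.3·24.3·0.51 + 3·21.3·5.2·0.34 + 9·24.3·5.2·0.24] = 6039.55 + 2818.72 = 8858.27.
With uncorrelated errors the cross-covariances are all true-score covariance, so they carry over unchanged; only the diagonal terms shrink to ρᵢσᵢ².
True-score variance = [5.3²·0.90 + 21.3²·0.86 + 3²·24.3²·0.68 + 3²·5.2²·0.70] + 2818.72 = 4199.61 + 2818.72 = 7018.33.
Reliability = 7018.33 / 8858.27 = 0.7923.

0.7923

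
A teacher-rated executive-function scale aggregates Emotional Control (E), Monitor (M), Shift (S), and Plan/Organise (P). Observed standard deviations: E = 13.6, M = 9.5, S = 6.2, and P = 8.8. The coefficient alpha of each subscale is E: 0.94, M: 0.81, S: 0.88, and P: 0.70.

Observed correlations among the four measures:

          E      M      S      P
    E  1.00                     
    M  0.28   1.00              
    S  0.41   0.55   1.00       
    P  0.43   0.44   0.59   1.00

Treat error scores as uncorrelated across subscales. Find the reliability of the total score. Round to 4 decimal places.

0.9331

Var(E+M+S+P) = 13.6² + 9.5² + 6.2² + 8.8² + 2·[13.6·9.5·0.28 + 13.6·6.2·0.41 + 13.6·8.8·0.43 + 9.5·6.2·0.55 + 9.5·8.8·0.44 + 6.2·8.8·0.59] = 391.09 + 447.158 = 838.248.
With uncorrelated errors the cross-covariances are all true-score covariance, so they carry over unchanged; only the diagonal terms shrink to ρᵢσᵢ².
True-score variance = [13.6²·0.94 + 9.5²·0.81 + 6.2²·0.88 + 8.8²·0.70] + 447.158 = 335 + 447.158 = 782.158.
Reliability = 782.158 / 838.248 = 0.9331.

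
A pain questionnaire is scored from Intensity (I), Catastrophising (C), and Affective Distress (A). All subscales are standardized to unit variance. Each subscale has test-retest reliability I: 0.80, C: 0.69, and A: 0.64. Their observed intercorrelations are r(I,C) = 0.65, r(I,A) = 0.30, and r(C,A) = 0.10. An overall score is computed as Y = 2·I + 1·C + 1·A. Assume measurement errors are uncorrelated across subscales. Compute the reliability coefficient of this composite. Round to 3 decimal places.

0.853

Var(Y) = 2² + 1 + 1 + 2·[2·0.65 + 2·0.30 + 0.10] = 6 + 4 = 10.
Under uncorrelated errors the observed covariances equal the true-score covariances, so only the own-variance terms attenuate.
True-score variance = [2²·0.80 + 0.69 + 0.64] + 4 = 4.53 + 4 = 8.53.
Reliability = 8.53 / 10 = 0.853.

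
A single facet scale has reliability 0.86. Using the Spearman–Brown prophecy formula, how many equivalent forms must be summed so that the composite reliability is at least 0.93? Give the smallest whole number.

k ≥ ρ*(1−ρ₁)/(ρ₁(1−ρ*)) = 0.93·0.14 / (0.86·0.07) = 2.163.
Smallest integer k = 3.

3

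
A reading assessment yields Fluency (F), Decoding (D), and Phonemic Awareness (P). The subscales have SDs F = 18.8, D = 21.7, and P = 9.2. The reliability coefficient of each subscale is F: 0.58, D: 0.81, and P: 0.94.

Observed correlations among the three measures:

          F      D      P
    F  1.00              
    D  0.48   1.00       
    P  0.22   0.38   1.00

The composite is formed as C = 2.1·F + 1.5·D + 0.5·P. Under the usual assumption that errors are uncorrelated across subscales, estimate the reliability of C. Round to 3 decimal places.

0.789

Var(C) = 2.1²·18.8² + 1.5²·21.7² + 0.5²·9.2² + 2·[3.15·18.8·21.7·0.48 + 1.05·18.8·9.2·0.22 + 0.75·21.7·9.2·0.38] = 2639.33 + 1427.37 = 4066.71.
Under uncorrelated errors the observed covariances equal the true-score covariances, so only the own-variance terms attenuate.
True-score variance = [2.1²·18.8²·0.58 + 1.5²·21.7²·0.81 + 0.5²·9.2²·0.94] + 1427.37 = 1782.12 + 1427.37 = 3209.49.
Reliability = 3209.49 / 4066.71 = 0.789.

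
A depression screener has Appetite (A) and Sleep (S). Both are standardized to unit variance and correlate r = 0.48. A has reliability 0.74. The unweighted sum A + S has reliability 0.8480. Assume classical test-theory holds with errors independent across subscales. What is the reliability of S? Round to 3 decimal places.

0.810

Var(A+S) = 2 + 2·0.48 = 2.960.
True-score variance = ρ_A + ρ_S + 2·0.48, so 0.8480 = (0.74 + ρ_S + 0.96) / 2.960.
ρ_S = 0.8480·2.960 − 0.74 − 0.96 = 0.810.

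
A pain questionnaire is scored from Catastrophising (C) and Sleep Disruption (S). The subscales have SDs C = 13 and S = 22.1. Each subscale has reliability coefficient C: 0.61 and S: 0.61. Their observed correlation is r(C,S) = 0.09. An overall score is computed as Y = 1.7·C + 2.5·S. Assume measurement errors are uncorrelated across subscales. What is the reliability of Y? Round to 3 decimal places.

Var(Y) = 1.7²·13² + 2.5²·22.1² + 2·[4.25·13·22.1·0.09] = 3540.97 + 219.785 = 3760.76.
Because errors are independent across components, Cov(Tᵢ,Tⱼ) = Cov(Xᵢ,Xⱼ); the off-diagonal part of the true-score variance is the same as above.
True-score variance = [1.7²·13²·0.61 + 2.5²·22.1²·0.61] + 219.785 = 2159.99 + 219.785 = 2379.78.
Reliability = 2379.78 / 3760.76 = 0.633.

0.633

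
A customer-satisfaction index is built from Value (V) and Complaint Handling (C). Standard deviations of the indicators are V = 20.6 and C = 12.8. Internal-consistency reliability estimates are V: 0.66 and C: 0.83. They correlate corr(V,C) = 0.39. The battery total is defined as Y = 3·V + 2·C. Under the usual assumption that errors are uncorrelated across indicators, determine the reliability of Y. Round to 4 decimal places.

Var(Y) = 3²·20.6² + 2²·12.8² + 2·[6·20.6·12.8·0.39] = 4474.6 + 1234.02 = 5708.62.
With uncorrelated errors the cross-covariances are all true-score covariance, so they carry over unchanged; only the diagonal terms shrink to ρᵢσᵢ².
True-score variance = [3²·20.6²·0.66 + 2²·12.8²·0.83] + 1234.02 = 3064.65 + 1234.02 = 4298.67.
Reliability = 4298.67 / 5708.62 = 0.7530.

0.7530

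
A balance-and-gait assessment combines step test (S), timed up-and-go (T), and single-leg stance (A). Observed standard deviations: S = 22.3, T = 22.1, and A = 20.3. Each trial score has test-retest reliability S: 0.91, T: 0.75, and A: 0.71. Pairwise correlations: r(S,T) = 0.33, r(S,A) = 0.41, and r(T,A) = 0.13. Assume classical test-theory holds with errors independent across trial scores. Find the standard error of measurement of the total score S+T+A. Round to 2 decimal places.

16.92

Var(total) = 1397.79 + 813.117 = 2210.91.
True-score variance = 1111.43 + 813.117 = 1924.54, so reliability = 0.8705.
Error variance = 2210.91 − 1924.54 = 286.365; SEM = √286.365 = 16.92.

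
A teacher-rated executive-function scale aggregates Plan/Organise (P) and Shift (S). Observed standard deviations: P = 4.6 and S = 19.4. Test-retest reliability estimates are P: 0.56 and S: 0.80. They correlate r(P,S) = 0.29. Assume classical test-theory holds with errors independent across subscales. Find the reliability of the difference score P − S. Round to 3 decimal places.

0.755

Var(P−S) = 4.6² + 19.4² − 2·4.6·19.4·0.29 = 397.52 − 51.7592 = 345.761.
Under uncorrelated errors the observed covariances equal the true-score covariances, so only the own-variance terms attenuate.
True-score variance = [4.6²·0.56 + 19.4²·0.80] − 51.7592 = 312.938 − 51.7592 = 261.178.
Reliability = 261.178 / 345.761 = 0.755.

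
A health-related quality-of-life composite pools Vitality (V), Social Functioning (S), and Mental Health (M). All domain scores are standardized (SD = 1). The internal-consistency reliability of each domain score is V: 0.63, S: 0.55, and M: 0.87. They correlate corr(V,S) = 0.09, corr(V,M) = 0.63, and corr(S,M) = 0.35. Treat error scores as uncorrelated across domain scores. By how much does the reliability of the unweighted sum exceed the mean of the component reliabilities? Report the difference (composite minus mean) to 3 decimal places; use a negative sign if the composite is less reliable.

0.132

Var(sum) = 3 + 2.14 = 5.14; true-score variance = 2.05 + 2.14 = 4.19; composite reliability = 0.8152.
Mean component reliability = 0.6833.
Difference = 0.8152 − 0.6833 = 0.132.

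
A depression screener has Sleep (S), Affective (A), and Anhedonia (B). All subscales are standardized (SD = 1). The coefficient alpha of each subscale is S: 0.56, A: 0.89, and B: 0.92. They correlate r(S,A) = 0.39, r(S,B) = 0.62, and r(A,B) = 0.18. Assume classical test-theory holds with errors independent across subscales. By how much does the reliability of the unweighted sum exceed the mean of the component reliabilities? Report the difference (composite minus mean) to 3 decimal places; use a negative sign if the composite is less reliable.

0.093

Var(sum) = 3 + 2.38 = 5.38; true-score variance = 2.37 + 2.38 = 4.75; composite reliability = 0.8829.
Mean component reliability = 0.7900.
Difference = 0.8829 − 0.7900 = 0.093.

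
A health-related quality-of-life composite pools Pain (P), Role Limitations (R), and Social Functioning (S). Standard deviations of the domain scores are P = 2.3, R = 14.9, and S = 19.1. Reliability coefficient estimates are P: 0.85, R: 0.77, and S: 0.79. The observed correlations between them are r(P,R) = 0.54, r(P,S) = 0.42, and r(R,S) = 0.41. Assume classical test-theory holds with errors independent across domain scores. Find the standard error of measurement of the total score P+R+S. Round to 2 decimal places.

Var(total) = 592.11 + 307.277 = 899.387.
True-score variance = 463.644 + 307.277 = 770.921, so reliability = 0.8572.
Error variance = 899.387 − 770.921 = 128.466; SEM = √128.466 = 11.33.

11.33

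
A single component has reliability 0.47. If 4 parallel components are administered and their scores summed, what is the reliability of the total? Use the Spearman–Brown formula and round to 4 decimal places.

0.7801

ρ_k = kρ / (1 + (k−1)ρ) = 4·0.47 / (1 + 3·0.47) = 1.880 / 2.410 = 0.7801.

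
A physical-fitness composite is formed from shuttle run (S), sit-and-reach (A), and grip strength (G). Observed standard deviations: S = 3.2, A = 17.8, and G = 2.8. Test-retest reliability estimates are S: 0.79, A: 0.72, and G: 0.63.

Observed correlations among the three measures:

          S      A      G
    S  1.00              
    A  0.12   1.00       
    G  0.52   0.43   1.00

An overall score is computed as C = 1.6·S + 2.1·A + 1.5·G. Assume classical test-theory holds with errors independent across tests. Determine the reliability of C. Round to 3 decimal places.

0.755

Var(C) = 1.6²·3.2² + 2.1²·17.8² + 1.5²·2.8² + 2·[3.36·3.2·17.8·0.12 + 2.4·3.2·2.8·0.52 + 3.15·17.8·2.8·0.43] = 1441.12 + 203.313 = 1644.43.
With uncorrelated errors the cross-covariances are all true-score covariance, so they carry over unchanged; only the diagonal terms shrink to ρᵢσᵢ².
True-score variance = [1.6²·3.2²·0.79 + 2.1²·17.8²·0.72 + 1.5²·2.8²·0.63] + 203.313 = 1037.85 + 203.313 = 1241.17.
Reliability = 1241.17 / 1644.43 = 0.755.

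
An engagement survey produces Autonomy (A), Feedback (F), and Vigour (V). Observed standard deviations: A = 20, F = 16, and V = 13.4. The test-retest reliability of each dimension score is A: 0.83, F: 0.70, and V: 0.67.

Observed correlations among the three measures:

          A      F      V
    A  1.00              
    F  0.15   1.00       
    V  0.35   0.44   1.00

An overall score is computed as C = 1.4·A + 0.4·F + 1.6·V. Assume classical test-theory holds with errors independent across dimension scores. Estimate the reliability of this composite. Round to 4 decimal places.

0.8418

Var(C) = 1.4²·20² + 0.4²·16² + 1.6²·13.4² + 2·[0.56·20·16·0.15 + 2.24·20·13.4·0.35 + 0.64·16·13.4·0.44] = 1284.63 + 594.734 = 1879.37.
Under uncorrelated errors the observed covariances equal the true-score covariances, so only the own-variance terms attenuate.
True-score variance = [1.4²·20²·0.83 + 0.4²·16²·0.70 + 1.6²·13.4²·0.67] + 594.734 = 987.373 + 594.734 = 1582.11.
Reliability = 1582.11 / 1879.37 = 0.8418.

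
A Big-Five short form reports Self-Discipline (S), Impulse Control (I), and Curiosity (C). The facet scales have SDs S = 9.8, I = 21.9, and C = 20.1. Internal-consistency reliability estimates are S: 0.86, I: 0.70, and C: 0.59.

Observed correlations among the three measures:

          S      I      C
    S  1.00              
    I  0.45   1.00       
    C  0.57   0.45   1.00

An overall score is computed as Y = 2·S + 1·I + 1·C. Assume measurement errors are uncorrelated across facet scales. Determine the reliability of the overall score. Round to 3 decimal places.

Var(Y) = 2²·9.8² + 21.9² + 20.1² + 2·[2·9.8·21.9·0.45 + 2·9.8·20.1·0.57 + 21.9·20.1·0.45] = 1267.78 + 1231.6 = 2499.38.
Under uncorrelated errors the observed covariances equal the true-score covariances, so only the own-variance terms attenuate.
True-score variance = [2²·9.8²·0.86 + 21.9²·0.70 + 20.1²·0.59] + 1231.6 = 904.471 + 1231.6 = 2136.07.
Reliability = 2136.07 / 2499.38 = 0.855.

0.855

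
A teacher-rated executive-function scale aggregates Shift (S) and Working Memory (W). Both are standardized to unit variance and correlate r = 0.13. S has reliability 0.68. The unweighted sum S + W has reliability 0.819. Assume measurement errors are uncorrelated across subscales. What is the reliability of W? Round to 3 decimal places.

Var(S+W) = 2 + 2·0.13 = 2.260.
True-score variance = ρ_S + ρ_W + 2·0.13, so 0.819 = (0.68 + ρ_W + 0.26) / 2.260.
ρ_W = 0.819·2.260 − 0.68 − 0.26 = 0.911.

0.911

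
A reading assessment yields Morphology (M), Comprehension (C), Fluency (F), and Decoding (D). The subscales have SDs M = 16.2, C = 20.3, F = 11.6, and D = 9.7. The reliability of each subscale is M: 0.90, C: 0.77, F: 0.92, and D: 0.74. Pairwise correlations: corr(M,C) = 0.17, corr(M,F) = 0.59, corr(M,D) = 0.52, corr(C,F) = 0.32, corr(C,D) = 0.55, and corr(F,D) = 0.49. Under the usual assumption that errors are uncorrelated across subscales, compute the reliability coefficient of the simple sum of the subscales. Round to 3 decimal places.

0.917

Var(M+C+F+D) = 16.2² + 20.3² + 11.6² + 9.7² + 2·[16.2·20.3·0.17 + 16.2·11.6·0.59 + 16.2·9.7·0.52 + 20.3·11.6·0.32 + 20.3·9.7·0.55 + 11.6·9.7·0.49] = 903.18 + 974.561 = 1877.74.
With uncorrelated errors the cross-covariances are all true-score covariance, so they carry over unchanged; only the diagonal terms shrink to ρᵢσᵢ².
True-score variance = [16.2²·0.90 + 20.3²·0.77 + 11.6²·0.92 + 9.7²·0.74] + 974.561 = 746.927 + 974.561 = 1721.49.
Reliability = 1721.49 / 1877.74 = 0.917.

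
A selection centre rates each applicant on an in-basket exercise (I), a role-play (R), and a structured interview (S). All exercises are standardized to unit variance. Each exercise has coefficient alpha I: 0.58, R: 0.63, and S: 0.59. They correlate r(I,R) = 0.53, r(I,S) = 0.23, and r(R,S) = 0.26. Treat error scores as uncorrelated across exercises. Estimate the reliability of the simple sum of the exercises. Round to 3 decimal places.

0.762

Var(I+R+S) = 3 + 2·[0.53 + 0.23 + 0.26] = 3 + 2.04 = 5.04.
Under uncorrelated errors the observed covariances equal the true-score covariances, so only the own-variance terms attenuate.
True-score variance = [0.58 + 0.63 + 0.59] + 2.04 = 1.8 + 2.04 = 3.84.
Reliability = 3.84 / 5.04 = 0.762.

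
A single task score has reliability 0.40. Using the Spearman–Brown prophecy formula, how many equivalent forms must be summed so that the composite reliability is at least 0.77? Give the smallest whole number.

k ≥ ρ*(1−ρ₁)/(ρ₁(1−ρ*)) = 0.77·0.60 / (0.40·0.23) = 5.022.
Smallest integer k = 6.

6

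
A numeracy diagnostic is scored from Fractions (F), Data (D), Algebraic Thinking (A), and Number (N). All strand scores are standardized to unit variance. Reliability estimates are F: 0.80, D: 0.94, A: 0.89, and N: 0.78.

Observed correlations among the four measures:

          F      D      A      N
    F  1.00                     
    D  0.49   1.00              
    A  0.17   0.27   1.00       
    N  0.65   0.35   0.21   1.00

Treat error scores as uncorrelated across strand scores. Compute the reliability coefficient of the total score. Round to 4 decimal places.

0.9287

Var(F+D+A+N) = 4 + 2·[0.49 + 0.17 + 0.65 + 0.27 + 0.35 + 0.21] = 4 + 4.28 = 8.28.
With uncorrelated errors the cross-covariances are all true-score covariance, so they carry over unchanged; only the diagonal terms shrink to ρᵢσᵢ².
True-score variance = [0.80 + 0.94 + 0.89 + 0.78] + 4.28 = 3.41 + 4.28 = 7.69.
Reliability = 7.69 / 8.28 = 0.9287.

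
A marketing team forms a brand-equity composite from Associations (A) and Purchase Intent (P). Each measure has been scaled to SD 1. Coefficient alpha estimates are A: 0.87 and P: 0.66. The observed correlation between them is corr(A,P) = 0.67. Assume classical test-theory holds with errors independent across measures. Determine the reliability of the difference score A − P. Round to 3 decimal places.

0.288

Var(A−P) = 1 + 1 − 2·0.67 = 2 − 1.34 = 0.66.
With uncorrelated errors the cross-covariances are all true-score covariance, so they carry over unchanged; only the diagonal terms shrink to ρᵢσᵢ².
True-score variance = [0.87 + 0.66] − 1.34 = 1.53 − 1.34 = 0.19.
Reliability = 0.19 / 0.66 = 0.288.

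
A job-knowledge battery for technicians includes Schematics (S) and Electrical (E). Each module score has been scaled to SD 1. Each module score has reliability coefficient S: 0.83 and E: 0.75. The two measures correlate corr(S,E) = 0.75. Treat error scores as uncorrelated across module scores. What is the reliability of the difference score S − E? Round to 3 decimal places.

0.160

Var(S−E) = 1 + 1 − 2·0.75 = 2 − 1.5 = 0.5.
Because errors are independent across components, Cov(Tᵢ,Tⱼ) = Cov(Xᵢ,Xⱼ); the off-diagonal part of the true-score variance is the same as above.
True-score variance = [0.83 + 0.75] − 1.5 = 1.58 − 1.5 = 0.08.
Reliability = 0.08 / 0.5 = 0.160.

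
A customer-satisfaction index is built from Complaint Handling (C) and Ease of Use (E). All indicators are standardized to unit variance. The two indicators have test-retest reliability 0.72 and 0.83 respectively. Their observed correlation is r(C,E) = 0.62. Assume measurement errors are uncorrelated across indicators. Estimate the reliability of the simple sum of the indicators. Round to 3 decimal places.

Var(C+E) = 2 + 2·[0.62] = 2 + 1.24 = 3.24.
Under uncorrelated errors the observed covariances equal the true-score covariances, so only the own-variance terms attenuate.
True-score variance = [0.72 + 0.83] + 1.24 = 1.55 + 1.24 = 2.79.
Reliability = 2.79 / 3.24 = 0.861.

0.861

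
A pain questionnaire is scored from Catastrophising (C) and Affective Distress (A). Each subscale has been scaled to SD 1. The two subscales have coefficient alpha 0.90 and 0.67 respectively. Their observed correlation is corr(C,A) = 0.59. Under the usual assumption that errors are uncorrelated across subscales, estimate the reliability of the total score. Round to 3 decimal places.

0.865

Var(C+A) = 2 + 2·[0.59] = 2 + 1.18 = 3.18.
Because errors are independent across components, Cov(Tᵢ,Tⱼ) = Cov(Xᵢ,Xⱼ); the off-diagonal part of the true-score variance is the same as above.
True-score variance = [0.90 + 0.67] + 1.18 = 1.57 + 1.18 = 2.75.
Reliability = 2.75 / 3.18 = 0.865.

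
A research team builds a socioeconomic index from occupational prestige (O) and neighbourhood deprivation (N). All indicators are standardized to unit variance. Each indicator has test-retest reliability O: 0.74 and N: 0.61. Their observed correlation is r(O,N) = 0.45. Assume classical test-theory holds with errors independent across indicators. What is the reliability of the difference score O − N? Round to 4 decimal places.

0.4091

Var(O−N) = 1 + 1 − 2·0.45 = 2 − 0.9 = 1.1.
Under uncorrelated errors the observed covariances equal the true-score covariances, so only the own-variance terms attenuate.
True-score variance = [0.74 + 0.61] − 0.9 = 1.35 − 0.9 = 0.45.
Reliability = 0.45 / 1.1 = 0.4091.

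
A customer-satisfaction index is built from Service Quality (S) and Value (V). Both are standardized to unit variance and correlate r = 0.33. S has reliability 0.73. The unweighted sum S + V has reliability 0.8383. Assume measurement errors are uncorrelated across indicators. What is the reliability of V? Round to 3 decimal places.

Var(S+V) = 2 + 2·0.33 = 2.660.
True-score variance = ρ_S + ρ_V + 2·0.33, so 0.8383 = (0.73 + ρ_V + 0.66) / 2.660.
ρ_V = 0.8383·2.660 − 0.73 − 0.66 = 0.840.

0.840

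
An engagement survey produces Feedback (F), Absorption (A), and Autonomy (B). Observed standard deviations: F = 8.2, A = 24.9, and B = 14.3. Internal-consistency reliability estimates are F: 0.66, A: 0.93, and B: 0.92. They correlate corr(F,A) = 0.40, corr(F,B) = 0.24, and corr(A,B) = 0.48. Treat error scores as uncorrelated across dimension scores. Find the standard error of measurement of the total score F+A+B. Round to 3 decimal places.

Var(total) = 891.74 + 561.456 = 1453.2.
True-score variance = 809.119 + 561.456 = 1370.57, so reliability = 0.9431.
Error variance = 1453.2 − 1370.57 = 82.6215; SEM = √82.6215 = 9.090.

9.090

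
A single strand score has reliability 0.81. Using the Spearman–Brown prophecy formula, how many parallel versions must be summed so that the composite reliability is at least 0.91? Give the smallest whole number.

k ≥ ρ*(1−ρ₁)/(ρ₁(1−ρ*)) = 0.91·0.19 / (0.81·0.09) = 2.372.
Smallest integer k = 3.

3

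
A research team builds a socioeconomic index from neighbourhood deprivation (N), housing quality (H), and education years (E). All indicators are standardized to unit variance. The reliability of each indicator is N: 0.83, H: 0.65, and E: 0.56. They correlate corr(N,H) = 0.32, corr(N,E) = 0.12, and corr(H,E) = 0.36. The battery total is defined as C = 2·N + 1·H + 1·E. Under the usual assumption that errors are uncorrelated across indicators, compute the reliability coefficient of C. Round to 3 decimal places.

Var(C) = 2² + 1 + 1 + 2·[2·0.32 + 2·0.12 + 0.36] = 6 + 2.48 = 8.48.
With uncorrelated errors the cross-covariances are all true-score covariance, so they carry over unchanged; only the diagonal terms shrink to ρᵢσᵢ².
True-score variance = [2²·0.83 + 0.65 + 0.56] + 2.48 = 4.53 + 2.48 = 7.01.
Reliability = 7.01 / 8.48 = 0.827.

0.827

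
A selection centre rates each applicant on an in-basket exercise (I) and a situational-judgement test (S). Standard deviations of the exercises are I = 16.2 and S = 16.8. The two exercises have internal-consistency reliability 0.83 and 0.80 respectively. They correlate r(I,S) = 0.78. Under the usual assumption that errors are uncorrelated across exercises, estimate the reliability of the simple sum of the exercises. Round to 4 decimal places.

Var(I+S) = 16.2² + 16.8² + 2·[16.2·16.8·0.78] = 544.68 + 424.57 = 969.25.
Because errors are independent across components, Cov(Tᵢ,Tⱼ) = Cov(Xᵢ,Xⱼ); the off-diagonal part of the true-score variance is the same as above.
True-score variance = [16.2²·0.83 + 16.8²·0.80] + 424.57 = 443.617 + 424.57 = 868.187.
Reliability = 868.187 / 969.25 = 0.8957.

0.8957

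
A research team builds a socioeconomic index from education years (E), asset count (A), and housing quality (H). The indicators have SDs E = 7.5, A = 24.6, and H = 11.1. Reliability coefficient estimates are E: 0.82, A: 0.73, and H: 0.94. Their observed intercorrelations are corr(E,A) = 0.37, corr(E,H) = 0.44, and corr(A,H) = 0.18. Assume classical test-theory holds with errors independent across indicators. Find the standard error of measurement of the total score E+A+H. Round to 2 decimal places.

Var(total) = 784.62 + 308.092 = 1092.71.
True-score variance = 603.709 + 308.092 = 911.801, so reliability = 0.8344.
Error variance = 1092.71 − 911.801 = 180.911; SEM = √180.911 = 13.45.

13.45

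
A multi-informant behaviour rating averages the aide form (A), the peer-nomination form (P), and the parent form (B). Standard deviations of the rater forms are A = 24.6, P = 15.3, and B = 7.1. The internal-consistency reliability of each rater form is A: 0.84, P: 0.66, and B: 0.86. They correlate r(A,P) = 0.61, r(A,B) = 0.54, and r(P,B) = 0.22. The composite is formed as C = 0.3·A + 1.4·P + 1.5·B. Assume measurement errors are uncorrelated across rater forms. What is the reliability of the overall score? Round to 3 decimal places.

Var(C) = 0.3²·24.6² + 1.4²·15.3² + 1.5²·7.1² + 2·[0.42·24.6·15.3·0.61 + 0.45·24.6·7.1·0.54 + 2.1·15.3·7.1·0.22] = 626.703 + 378.116 = 1004.82.
With uncorrelated errors the cross-covariances are all true-score covariance, so they carry over unchanged; only the diagonal terms shrink to ρᵢσᵢ².
True-score variance = [0.3²·24.6²·0.84 + 1.4²·15.3²·0.66 + 1.5²·7.1²·0.86] + 378.116 = 446.112 + 378.116 = 824.228.
Reliability = 824.228 / 1004.82 = 0.820.

0.820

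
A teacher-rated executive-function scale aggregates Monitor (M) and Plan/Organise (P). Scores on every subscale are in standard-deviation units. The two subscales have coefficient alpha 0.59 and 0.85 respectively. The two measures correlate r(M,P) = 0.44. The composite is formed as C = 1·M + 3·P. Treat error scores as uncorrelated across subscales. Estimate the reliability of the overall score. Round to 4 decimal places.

0.8608

Var(C) = 1 + 3² + 2·[3·0.44] = 10 + 2.64 = 12.64.
With uncorrelated errors the cross-covariances are all true-score covariance, so they carry over unchanged; only the diagonal terms shrink to ρᵢσᵢ².
True-score variance = [0.59 + 3²·0.85] + 2.64 = 8.24 + 2.64 = 10.88.
Reliability = 10.88 / 12.64 = 0.8608.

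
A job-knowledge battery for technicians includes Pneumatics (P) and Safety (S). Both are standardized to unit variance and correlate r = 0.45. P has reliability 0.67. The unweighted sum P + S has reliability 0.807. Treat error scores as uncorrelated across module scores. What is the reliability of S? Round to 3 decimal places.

Var(P+S) = 2 + 2·0.45 = 2.900.
True-score variance = ρ_P + ρ_S + 2·0.45, so 0.807 = (0.67 + ρ_S + 0.90) / 2.900.
ρ_S = 0.807·2.900 − 0.67 − 0.90 = 0.770.

0.770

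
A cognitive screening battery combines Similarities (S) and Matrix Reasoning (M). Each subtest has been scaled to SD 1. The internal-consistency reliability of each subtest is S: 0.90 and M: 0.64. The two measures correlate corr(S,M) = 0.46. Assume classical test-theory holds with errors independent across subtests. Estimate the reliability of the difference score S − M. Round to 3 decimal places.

Var(S−M) = 1 + 1 − 2·0.46 = 2 − 0.92 = 1.08.
Under uncorrelated errors the observed covariances equal the true-score covariances, so only the own-variance terms attenuate.
True-score variance = [0.90 + 0.64] − 0.92 = 1.54 − 0.92 = 0.62.
Reliability = 0.62 / 1.08 = 0.574.

0.574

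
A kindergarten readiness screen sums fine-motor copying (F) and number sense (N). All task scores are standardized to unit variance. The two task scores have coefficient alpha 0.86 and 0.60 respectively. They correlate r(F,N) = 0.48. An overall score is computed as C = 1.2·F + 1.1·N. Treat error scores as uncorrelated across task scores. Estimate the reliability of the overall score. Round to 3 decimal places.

Var(C) = 1.2² + 1.1² + 2·[1.32·0.48] = 2.65 + 1.2672 = 3.9172.
Under uncorrelated errors the observed covariances equal the true-score covariances, so only the own-variance terms attenuate.
True-score variance = [1.2²·0.86 + 1.1²·0.60] + 1.2672 = 1.9644 + 1.2672 = 3.2316.
Reliability = 3.2316 / 3.9172 = 0.825.

0.825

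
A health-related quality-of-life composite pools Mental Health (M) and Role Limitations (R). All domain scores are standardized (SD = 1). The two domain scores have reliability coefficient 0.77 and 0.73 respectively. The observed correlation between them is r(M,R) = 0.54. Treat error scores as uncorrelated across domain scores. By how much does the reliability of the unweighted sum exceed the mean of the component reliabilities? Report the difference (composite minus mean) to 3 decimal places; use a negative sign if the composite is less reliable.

0.088

Var(sum) = 2 + 1.08 = 3.08; true-score variance = 1.5 + 1.08 = 2.58; composite reliability = 0.8377.
Mean component reliability = 0.7500.
Difference = 0.8377 − 0.7500 = 0.088.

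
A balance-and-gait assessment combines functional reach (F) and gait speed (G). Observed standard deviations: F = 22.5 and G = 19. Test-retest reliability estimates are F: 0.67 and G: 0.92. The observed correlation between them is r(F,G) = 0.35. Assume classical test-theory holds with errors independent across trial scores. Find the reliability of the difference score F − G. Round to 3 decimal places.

0.655

Var(F−G) = 22.5² + 19² − 2·22.5·19·0.35 = 867.25 − 299.25 = 568.
Under uncorrelated errors the observed covariances equal the true-score covariances, so only the own-variance terms attenuate.
True-score variance = [22.5²·0.67 + 19²·0.92] − 299.25 = 671.308 − 299.25 = 372.058.
Reliability = 372.058 / 568 = 0.655.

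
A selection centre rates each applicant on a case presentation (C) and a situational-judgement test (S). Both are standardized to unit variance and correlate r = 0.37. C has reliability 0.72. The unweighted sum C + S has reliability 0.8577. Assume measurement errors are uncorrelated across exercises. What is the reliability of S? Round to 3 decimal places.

Var(C+S) = 2 + 2·0.37 = 2.740.
True-score variance = ρ_C + ρ_S + 2·0.37, so 0.8577 = (0.72 + ρ_S + 0.74) / 2.740.
ρ_S = 0.8577·2.740 − 0.72 − 0.74 = 0.890.

0.890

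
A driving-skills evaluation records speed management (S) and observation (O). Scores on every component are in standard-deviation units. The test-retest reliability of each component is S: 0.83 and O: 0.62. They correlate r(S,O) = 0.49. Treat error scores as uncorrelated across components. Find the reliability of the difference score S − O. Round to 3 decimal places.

0.461

Var(S−O) = 1 + 1 − 2·0.49 = 2 − 0.98 = 1.02.
Under uncorrelated errors the observed covariances equal the true-score covariances, so only the own-variance terms attenuate.
True-score variance = [0.83 + 0.62] − 0.98 = 1.45 − 0.98 = 0.47.
Reliability = 0.47 / 1.02 = 0.461.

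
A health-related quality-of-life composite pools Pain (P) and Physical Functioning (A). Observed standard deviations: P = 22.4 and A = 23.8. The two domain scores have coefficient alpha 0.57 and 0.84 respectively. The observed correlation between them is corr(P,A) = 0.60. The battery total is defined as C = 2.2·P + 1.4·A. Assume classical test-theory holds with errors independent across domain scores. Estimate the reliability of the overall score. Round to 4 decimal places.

0.7782

Var(C) = 2.2²·22.4² + 1.4²·23.8² + 2·[3.08·22.4·23.8·0.60] = 3538.74 + 1970.41 = 5509.15.
With uncorrelated errors the cross-covariances are all true-score covariance, so they carry over unchanged; only the diagonal terms shrink to ρᵢσᵢ².
True-score variance = [2.2²·22.4²·0.57 + 1.4²·23.8²·0.84] + 1970.41 = 2316.84 + 1970.41 = 4287.25.
Reliability = 4287.25 / 5509.15 = 0.7782.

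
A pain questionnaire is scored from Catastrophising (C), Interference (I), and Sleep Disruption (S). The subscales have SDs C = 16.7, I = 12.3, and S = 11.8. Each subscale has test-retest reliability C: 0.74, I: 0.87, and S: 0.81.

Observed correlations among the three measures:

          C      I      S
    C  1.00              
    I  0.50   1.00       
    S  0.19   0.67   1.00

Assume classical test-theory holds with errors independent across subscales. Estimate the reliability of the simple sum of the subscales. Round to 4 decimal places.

0.8864

Var(C+I+S) = 16.7² + 12.3² + 11.8² + 2·[16.7·12.3·0.50 + 16.7·11.8·0.19 + 12.3·11.8·0.67] = 569.42 + 474.78 = 1044.2.
Under uncorrelated errors the observed covariances equal the true-score covariances, so only the own-variance terms attenuate.
True-score variance = [16.7²·0.74 + 12.3²·0.87 + 11.8²·0.81] + 474.78 = 450.785 + 474.78 = 925.566.
Reliability = 925.566 / 1044.2 = 0.8864.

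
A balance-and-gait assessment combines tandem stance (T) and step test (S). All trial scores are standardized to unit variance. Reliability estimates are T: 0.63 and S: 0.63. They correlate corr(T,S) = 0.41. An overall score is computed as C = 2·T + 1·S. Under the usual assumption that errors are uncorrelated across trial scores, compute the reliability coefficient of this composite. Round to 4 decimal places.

0.7214

Var(C) = 2² + 1 + 2·[2·0.41] = 5 + 1.64 = 6.64.
Because errors are independent across components, Cov(Tᵢ,Tⱼ) = Cov(Xᵢ,Xⱼ); the off-diagonal part of the true-score variance is the same as above.
True-score variance = [2²·0.63 + 0.63] + 1.64 = 3.15 + 1.64 = 4.79.
Reliability = 4.79 / 6.64 = 0.7214.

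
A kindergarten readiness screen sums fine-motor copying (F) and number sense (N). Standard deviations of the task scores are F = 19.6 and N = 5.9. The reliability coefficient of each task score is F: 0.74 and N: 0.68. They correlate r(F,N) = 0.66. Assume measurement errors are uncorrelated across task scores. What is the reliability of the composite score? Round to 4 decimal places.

0.8058

Var(F+N) = 19.6² + 5.9² + 2·[19.6·5.9·0.66] = 418.97 + 152.645 = 571.615.
Because errors are independent across components, Cov(Tᵢ,Tⱼ) = Cov(Xᵢ,Xⱼ); the off-diagonal part of the true-score variance is the same as above.
True-score variance = [19.6²·0.74 + 5.9²·0.68] + 152.645 = 307.949 + 152.645 = 460.594.
Reliability = 460.594 / 571.615 = 0.8058.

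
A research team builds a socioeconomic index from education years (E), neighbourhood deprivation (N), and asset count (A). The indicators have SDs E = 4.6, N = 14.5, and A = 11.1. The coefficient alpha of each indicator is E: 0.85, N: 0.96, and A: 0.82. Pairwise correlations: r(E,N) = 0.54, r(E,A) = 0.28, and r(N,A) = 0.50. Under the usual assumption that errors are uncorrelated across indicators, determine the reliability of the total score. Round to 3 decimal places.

0.945

Var(E+N+A) = 4.6² + 14.5² + 11.1² + 2·[4.6·14.5·0.54 + 4.6·11.1·0.28 + 14.5·11.1·0.50] = 354.62 + 261.58 = 616.2.
Because errors are independent across components, Cov(Tᵢ,Tⱼ) = Cov(Xᵢ,Xⱼ); the off-diagonal part of the true-score variance is the same as above.
True-score variance = [4.6²·0.85 + 14.5²·0.96 + 11.1²·0.82] + 261.58 = 320.858 + 261.58 = 582.438.
Reliability = 582.438 / 616.2 = 0.945.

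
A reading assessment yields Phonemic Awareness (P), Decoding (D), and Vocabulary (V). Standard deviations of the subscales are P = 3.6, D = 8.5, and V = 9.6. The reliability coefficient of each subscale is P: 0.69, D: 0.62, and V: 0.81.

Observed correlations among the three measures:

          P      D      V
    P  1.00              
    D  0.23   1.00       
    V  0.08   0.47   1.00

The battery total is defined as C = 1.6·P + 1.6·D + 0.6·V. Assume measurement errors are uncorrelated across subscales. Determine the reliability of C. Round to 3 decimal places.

0.763

Var(C) = 1.6²·3.6² + 1.6²·8.5² + 0.6²·9.6² + 2·[2.56·3.6·8.5·0.23 + 0.96·3.6·9.6·0.08 + 0.96·8.5·9.6·0.47] = 251.315 + 114.979 = 366.294.
Under uncorrelated errors the observed covariances equal the true-score covariances, so only the own-variance terms attenuate.
True-score variance = [1.6²·3.6²·0.69 + 1.6²·8.5²·0.62 + 0.6²·9.6²·0.81] + 114.979 = 164.442 + 114.979 = 279.42.
Reliability = 279.42 / 366.294 = 0.763.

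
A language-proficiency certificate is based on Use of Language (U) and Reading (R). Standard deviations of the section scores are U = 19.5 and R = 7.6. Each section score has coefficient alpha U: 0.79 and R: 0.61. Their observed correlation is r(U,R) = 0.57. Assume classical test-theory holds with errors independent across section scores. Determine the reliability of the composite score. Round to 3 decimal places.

Var(U+R) = 19.5² + 7.6² + 2·[19.5·7.6·0.57] = 438.01 + 168.948 = 606.958.
Under uncorrelated errors the observed covariances equal the true-score covariances, so only the own-variance terms attenuate.
True-score variance = [19.5²·0.79 + 7.6²·0.61] + 168.948 = 335.631 + 168.948 = 504.579.
Reliability = 504.579 / 606.958 = 0.831.

0.831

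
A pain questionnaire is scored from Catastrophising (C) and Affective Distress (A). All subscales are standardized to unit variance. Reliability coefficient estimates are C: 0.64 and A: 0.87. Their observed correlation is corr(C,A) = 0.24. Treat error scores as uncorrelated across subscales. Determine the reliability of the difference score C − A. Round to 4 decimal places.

Var(C−A) = 1 + 1 − 2·0.24 = 2 − 0.48 = 1.52.
With uncorrelated errors the cross-covariances are all true-score covariance, so they carry over unchanged; only the diagonal terms shrink to ρᵢσᵢ².
True-score variance = [0.64 + 0.87] − 0.48 = 1.51 − 0.48 = 1.03.
Reliability = 1.03 / 1.52 = 0.6776.

0.6776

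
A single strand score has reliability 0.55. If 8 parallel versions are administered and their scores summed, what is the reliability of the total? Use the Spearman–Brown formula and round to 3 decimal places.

ρ_k = kρ / (1 + (k−1)ρ) = 8·0.55 / (1 + 7·0.55) = 4.400 / 4.850 = 0.907.

0.907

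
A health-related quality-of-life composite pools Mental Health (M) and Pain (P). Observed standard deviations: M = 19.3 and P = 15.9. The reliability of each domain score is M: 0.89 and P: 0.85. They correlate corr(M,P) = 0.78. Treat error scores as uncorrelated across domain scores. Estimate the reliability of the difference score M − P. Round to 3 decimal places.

Var(M−P) = 19.3² + 15.9² − 2·19.3·15.9·0.78 = 625.3 − 478.717 = 146.583.
Under uncorrelated errors the observed covariances equal the true-score covariances, so only the own-variance terms attenuate.
True-score variance = [19.3²·0.89 + 15.9²·0.85] − 478.717 = 546.405 − 478.717 = 67.6874.
Reliability = 67.6874 / 146.583 = 0.462.

0.462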